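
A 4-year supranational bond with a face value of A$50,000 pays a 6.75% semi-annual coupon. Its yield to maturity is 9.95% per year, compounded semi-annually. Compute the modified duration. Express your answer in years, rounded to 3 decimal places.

Periodic yield y = 0.04975. First find Macaulay duration:
  t   CF        PV=CF/(1+0.04975)^t    t·PV
  1     1,687.50     1,607.5256     1,607.5256
  2     1,687.50     1,531.3414     3,062.6827
  3     1,687.50     1,458.7677     4,376.3030
  4     1,687.50     1,389.6334     5,558.5337
  5     1,687.50     1,323.7756     6,618.8779
  6     1,687.50     1,261.0389     7,566.2334
  7     1,687.50     1,201.2754     8,408.9281
  8    51,687.50    35,050.8424   280,406.7394
  Σ                 44,824.2004   317,605.8238
P = 44,824.2004; Macaulay duration = 317,605.8238 / 44,824.2004 = 7.08559 half-year periods = 3.54279 years.
Modified duration = D_Mac / (1 + y) = 3.54279 / 1.04975 = 3.37489 years.

3.375 years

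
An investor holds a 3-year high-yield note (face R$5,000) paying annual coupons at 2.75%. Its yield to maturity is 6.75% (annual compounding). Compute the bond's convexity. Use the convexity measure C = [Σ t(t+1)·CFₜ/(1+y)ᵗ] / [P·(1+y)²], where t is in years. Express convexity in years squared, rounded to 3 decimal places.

10.136

With y = 0.0675:
  t   CF        PV=CF/(1+0.0675)^t    t·PV        t(t+1)·PV
  1       137.50       128.8056       128.8056         257.6112
  2       137.50       120.6610       241.3220         723.9660
  3     5,137.50     4,223.2635    12,669.7906      50,679.1626
  Σ                  4,472.7302    13,039.9183      51,660.7398
P = 4,472.7302.
Convexity = Σ t(t+1)·PV / [P·(1+y)²] = 51,660.7398 / (4,472.7302 × 1.139556) = 10.13566.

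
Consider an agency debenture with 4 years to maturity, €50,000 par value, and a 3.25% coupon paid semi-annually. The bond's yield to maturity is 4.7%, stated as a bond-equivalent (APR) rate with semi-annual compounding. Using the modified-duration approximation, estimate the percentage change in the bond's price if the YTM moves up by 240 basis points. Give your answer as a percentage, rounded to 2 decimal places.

Periodic yield y = 0.0235. Modified duration first:
  t   CF        PV=CF/(1+0.0235)^t    t·PV
  1       812.50       793.8447       793.8447
  2       812.50       775.6176     1,551.2353
  3       812.50       757.8091     2,273.4274
  4       812.50       740.4095     2,961.6380
  5       812.50       723.4094     3,617.0469
  6       812.50       706.7996     4,240.7975
  7       812.50       690.5712     4,833.9982
  8    50,812.50    42,195.6603   337,565.2821
  Σ                 47,384.1213   357,837.2700
P = 47,384.1213; D_Mac = 7.55184 half-year periods = 3.77592 yrs; D_mod = 3.77592/(1+0.0235) = 3.68922 yrs.
ΔP/P ≈ -D_mod · Δy = -3.68922 × (+0.024) = -0.088541 = -8.8541%.

-8.85%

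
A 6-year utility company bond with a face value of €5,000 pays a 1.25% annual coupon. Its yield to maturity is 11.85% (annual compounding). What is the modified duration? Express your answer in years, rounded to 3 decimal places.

5.133 years

Periodic yield y = 0.1185. First find Macaulay duration:
  t   CF        PV=CF/(1+0.1185)^t    t·PV
  1        62.50        55.8784        55.8784
  2        62.50        49.9583        99.9167
  3        62.50        44.6655       133.9965
  4        62.50        39.9334       159.7335
  5        62.50        35.7026       178.5131
  6     5,062.50     2,585.5272    15,513.1630
  Σ                  2,811.6654    16,141.2012
P = 2,811.6654; Macaulay duration = 16,141.2012 / 2,811.6654 = 5.74080 years.
Modified duration = D_Mac / (1 + y) = 5.74080 / 1.1185 = 5.13259 years.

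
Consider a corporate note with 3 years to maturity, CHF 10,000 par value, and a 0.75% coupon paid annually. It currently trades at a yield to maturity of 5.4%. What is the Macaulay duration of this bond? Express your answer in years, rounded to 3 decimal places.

2.976 years

Periodic yield y = 0.054. Discount each cash flow and weight by its year:
  t   CF        PV=CF/(1+0.054)^t    t·PV
  1        75.00        71.1575        71.1575
  2        75.00        67.5119       135.0237
  3    10,075.00     8,604.4521    25,813.3564
  Σ                  8,743.1215    26,019.5376
Price P = Σ PV = 8,743.1215.
Macaulay duration = Σ(t·PV) / P = 26,019.5376 / 8,743.1215 = 2.97600 years.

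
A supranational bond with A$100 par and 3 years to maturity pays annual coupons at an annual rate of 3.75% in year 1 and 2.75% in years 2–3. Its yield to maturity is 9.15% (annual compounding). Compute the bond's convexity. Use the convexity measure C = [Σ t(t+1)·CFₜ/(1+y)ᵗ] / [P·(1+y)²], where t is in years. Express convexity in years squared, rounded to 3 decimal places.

With y = 0.0915:
  t   CF        PV=CF/(1+0.0915)^t    t·PV        t(t+1)·PV
  1         3.75         3.4356         3.4356           6.8713
  2         2.75         2.3083         4.6165          13.8496
  3       102.75        79.0152       237.0456         948.1823
  Σ                     84.7591       245.0977         968.9032
P = 84.7591.
Convexity = Σ t(t+1)·PV / [P·(1+y)²] = 968.9032 / (84.7591 × 1.191372) = 9.59504.

9.595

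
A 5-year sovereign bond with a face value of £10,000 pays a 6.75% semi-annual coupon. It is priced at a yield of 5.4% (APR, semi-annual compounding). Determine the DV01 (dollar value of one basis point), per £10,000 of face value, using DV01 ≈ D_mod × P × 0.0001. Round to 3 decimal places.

£4.481

Periodic yield y = 0.027.
  t   CF        PV=CF/(1+0.027)^t    t·PV
  1       337.50       328.6271       328.6271
  2       337.50       319.9874       639.9748
  3       337.50       311.5749       934.7247
  4       337.50       303.3835     1,213.5341
  5       337.50       295.4075     1,477.0376
  6       337.50       287.6412     1,725.8473
  7       337.50       280.0791     1,960.5536
  8       337.50       272.7158     2,181.7260
  9       337.50       265.5460     2,389.9141
  10   10,337.50     7,919.7430    79,197.4296
  Σ                 10,584.7055    92,049.3689
P = 10,584.7055; D_Mac = 8.69645 half-year periods = 4.34823 yrs; D_mod = 4.23391 yrs.
DV01 ≈ 4.23391 × 10,584.7055 × 0.0001 = 4.481469.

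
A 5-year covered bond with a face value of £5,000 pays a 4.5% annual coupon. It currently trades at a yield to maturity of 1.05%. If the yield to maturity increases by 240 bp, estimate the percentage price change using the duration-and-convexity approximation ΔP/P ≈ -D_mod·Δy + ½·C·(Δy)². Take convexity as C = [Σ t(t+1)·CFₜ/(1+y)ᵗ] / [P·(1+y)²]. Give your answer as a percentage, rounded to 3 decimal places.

-10.217%

With y = 0.0105:
  t   CF        PV=CF/(1+0.0105)^t    t·PV        t(t+1)·PV
  1       225.00       222.6620       222.6620         445.3241
  2       225.00       220.3484       440.6968       1,322.0903
  3       225.00       218.0588       654.1763       2,616.7053
  4       225.00       215.7929       863.1718       4,315.8589
  5     5,225.00     4,959.1210    24,795.6050     148,773.6302
  Σ                  5,835.9832    26,976.3120     157,473.6089
P = 5,835.9832; D_Mac = 4.62241 yrs; D_mod = 4.57438 yrs; C = 26.42537.
Duration effect: -4.57438 × (+0.024) = -0.109785
Convexity effect: 0.5 × 26.42537 × (0.024)² = +0.0076105
ΔP/P ≈ -0.109785 + 0.0076105 = -0.102175 = -10.2175%.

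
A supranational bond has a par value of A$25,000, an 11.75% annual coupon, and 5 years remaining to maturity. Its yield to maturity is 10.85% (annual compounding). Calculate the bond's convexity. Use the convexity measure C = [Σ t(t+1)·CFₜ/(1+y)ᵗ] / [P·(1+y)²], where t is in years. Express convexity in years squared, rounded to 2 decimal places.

18.43

With y = 0.1085:
  t   CF        PV=CF/(1+0.1085)^t    t·PV        t(t+1)·PV
  1     2,937.50     2,649.9774     2,649.9774       5,299.9549
  2     2,937.50     2,390.5976     4,781.1952      14,343.5856
  3     2,937.50     2,156.6059     6,469.8176      25,879.2704
  4     2,937.50     1,945.5172     7,782.0690      38,910.3450
  5    27,937.50    16,692.0260    83,460.1301     500,760.7808
  Σ                 25,834.7242   105,143.1894     585,193.9368
P = 25,834.7242.
Convexity = Σ t(t+1)·PV / [P·(1+y)²] = 585,193.9368 / (25,834.7242 × 1.228772) = 18.43421.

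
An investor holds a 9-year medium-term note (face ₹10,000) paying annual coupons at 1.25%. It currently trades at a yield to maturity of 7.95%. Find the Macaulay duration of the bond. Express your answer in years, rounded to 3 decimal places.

Periodic yield y = 0.0795. Discount each cash flow and weight by its year:
  t   CF        PV=CF/(1+0.0795)^t    t·PV
  1       125.00       115.7943       115.7943
  2       125.00       107.2667       214.5333
  3       125.00        99.3670       298.1009
  4       125.00        92.0491       368.1963
  5       125.00        85.2701       426.3505
  6       125.00        78.9904       473.9422
  7       125.00        73.1731       512.2117
  8       125.00        67.7843       542.2741
  9    10,125.00     5,086.1740    45,775.5658
  Σ                  5,805.8689    48,726.9692
Price P = Σ PV = 5,805.8689.
Macaulay duration = Σ(t·PV) / P = 48,726.9692 / 5,805.8689 = 8.39271 years.

8.393 years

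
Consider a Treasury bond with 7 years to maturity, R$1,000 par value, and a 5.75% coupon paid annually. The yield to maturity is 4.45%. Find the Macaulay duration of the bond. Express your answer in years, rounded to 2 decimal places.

6.00 years

Periodic yield y = 0.0445. Discount each cash flow and weight by its year:
  t   CF        PV=CF/(1+0.0445)^t    t·PV
  1        57.50        55.0503        55.0503
  2        57.50        52.7049       105.4098
  3        57.50        50.4594       151.3783
  4        57.50        48.3097       193.2387
  5        57.50        46.2515       231.2574
  6        57.50        44.2810       265.6859
  7     1,057.50       779.6887     5,457.8212
  Σ                  1,076.7455     6,459.8416
Price P = Σ PV = 1,076.7455.
Macaulay duration = Σ(t·PV) / P = 6,459.8416 / 1,076.7455 = 5.99941 years.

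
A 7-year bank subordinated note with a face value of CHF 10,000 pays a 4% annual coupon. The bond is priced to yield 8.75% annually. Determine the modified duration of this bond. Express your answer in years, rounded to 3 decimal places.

Periodic yield y = 0.0875. First find Macaulay duration:
  t   CF        PV=CF/(1+0.0875)^t    t·PV
  1       400.00       367.8161       367.8161
  2       400.00       338.2217       676.4434
  3       400.00       311.0085       933.0254
  4       400.00       285.9848     1,143.9391
  5       400.00       262.9745     1,314.8726
  6       400.00       241.8156     1,450.8939
  7    10,400.00     5,781.3396    40,469.3771
  Σ                  7,589.1608    46,356.3675
P = 7,589.1608; Macaulay duration = 46,356.3675 / 7,589.1608 = 6.10823 years.
Modified duration = D_Mac / (1 + y) = 6.10823 / 1.0875 = 5.61677 years.

5.617 years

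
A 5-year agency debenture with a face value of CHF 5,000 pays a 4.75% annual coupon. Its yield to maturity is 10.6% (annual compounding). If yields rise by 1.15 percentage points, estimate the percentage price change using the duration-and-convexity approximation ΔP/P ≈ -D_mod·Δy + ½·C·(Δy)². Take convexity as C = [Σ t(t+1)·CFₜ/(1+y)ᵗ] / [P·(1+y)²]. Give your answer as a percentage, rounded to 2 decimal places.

-4.54%

With y = 0.106:
  t   CF        PV=CF/(1+0.106)^t    t·PV        t(t+1)·PV
  1       237.50       214.7378       214.7378         429.4756
  2       237.50       194.1571       388.3143       1,164.9428
  3       237.50       175.5489       526.6468       2,106.5874
  4       237.50       158.7242       634.8967       3,174.4837
  5     5,237.50     3,164.8155    15,824.0777      94,944.4659
  Σ                  3,907.9836    17,588.6733     101,819.9554
P = 3,907.9836; D_Mac = 4.50070 yrs; D_mod = 4.06935 yrs; C = 21.29952.
Duration effect: -4.06935 × (+0.0115) = -0.046798
Convexity effect: 0.5 × 21.29952 × (0.0115)² = +0.0014084
ΔP/P ≈ -0.046798 + 0.0014084 = -0.045389 = -4.5389%.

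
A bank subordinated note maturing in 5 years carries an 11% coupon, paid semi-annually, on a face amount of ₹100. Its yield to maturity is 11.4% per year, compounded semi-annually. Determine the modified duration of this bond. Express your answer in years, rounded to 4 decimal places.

Periodic yield y = 0.057. First find Macaulay duration:
  t   CF        PV=CF/(1+0.057)^t    t·PV
  1         5.50         5.2034         5.2034
  2         5.50         4.9228         9.8456
  3         5.50         4.6573        13.9720
  4         5.50         4.4062        17.6247
  5         5.50         4.1686        20.8429
  6         5.50         3.9438        23.6627
  7         5.50         3.7311        26.1178
  8         5.50         3.5299        28.2392
  9         5.50         3.3395        30.0559
  10      105.50        60.6042       606.0418
  Σ                     98.5068       781.6061
P = 98.5068; Macaulay duration = 781.6061 / 98.5068 = 7.93454 half-year periods = 3.96727 years.
Modified duration = D_Mac / (1 + y) = 3.96727 / 1.057 = 3.75333 years.

3.7533 years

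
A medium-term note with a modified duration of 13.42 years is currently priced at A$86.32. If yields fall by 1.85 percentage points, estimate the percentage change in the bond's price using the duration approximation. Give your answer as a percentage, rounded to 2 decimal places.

Duration approximation: ΔP/P ≈ -D_mod · Δy = -13.42 × (-0.0185) = +0.248270.
As a percentage: +24.8270%.

+24.83%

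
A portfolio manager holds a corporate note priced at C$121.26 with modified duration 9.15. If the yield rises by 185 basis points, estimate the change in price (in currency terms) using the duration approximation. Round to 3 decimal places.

-C$20.526

Duration approximation: ΔP/P ≈ -D_mod · Δy = -9.15 × (+0.0185) = -0.169275.
ΔP ≈ 121.26 × (-0.169275) = -20.5262865.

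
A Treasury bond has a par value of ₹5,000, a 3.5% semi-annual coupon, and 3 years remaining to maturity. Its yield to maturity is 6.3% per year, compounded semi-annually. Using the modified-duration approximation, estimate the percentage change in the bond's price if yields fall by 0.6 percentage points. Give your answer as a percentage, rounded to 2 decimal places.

Periodic yield y = 0.0315. Modified duration first:
  t   CF        PV=CF/(1+0.0315)^t    t·PV
  1        87.50        84.8279        84.8279
  2        87.50        82.2374       164.4749
  3        87.50        79.7261       239.1782
  4        87.50        77.2914       309.1656
  5        87.50        74.9311       374.6553
  6     5,087.50     4,223.6608    25,341.9645
  Σ                  4,622.6746    26,514.2664
P = 4,622.6746; D_Mac = 5.73570 half-year periods = 2.86785 yrs; D_mod = 2.86785/(1+0.0315) = 2.78027 yrs.
ΔP/P ≈ -D_mod · Δy = -2.78027 × (-0.006) = +0.016682 = +1.6682%.

+1.67%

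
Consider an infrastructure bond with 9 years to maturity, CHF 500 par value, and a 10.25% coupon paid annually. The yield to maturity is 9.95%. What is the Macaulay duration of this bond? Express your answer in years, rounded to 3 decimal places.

Periodic yield y = 0.0995. Discount each cash flow and weight by its year:
  t   CF        PV=CF/(1+0.0995)^t    t·PV
  1        51.25        46.6121        46.6121
  2        51.25        42.3939        84.7878
  3        51.25        38.5574       115.6723
  4        51.25        35.0682       140.2726
  5        51.25        31.8946       159.4732
  6        51.25        29.0083       174.0499
  7        51.25        26.3832       184.6823
  8        51.25        23.9956       191.9650
  9       551.25       234.7424     2,112.6814
  Σ                    508.6557     3,210.1966
Price P = Σ PV = 508.6557.
Macaulay duration = Σ(t·PV) / P = 3,210.1966 / 508.6557 = 6.31114 years.

6.311 years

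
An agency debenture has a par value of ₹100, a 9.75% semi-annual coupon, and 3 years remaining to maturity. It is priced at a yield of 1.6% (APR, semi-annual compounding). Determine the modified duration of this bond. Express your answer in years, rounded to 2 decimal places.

Periodic yield y = 0.008. First find Macaulay duration:
  t   CF        PV=CF/(1+0.008)^t    t·PV
  1        4.875         4.8363         4.8363
  2        4.875         4.7979         9.5959
  3        4.875         4.7598        14.2795
  4        4.875         4.7221        18.8883
  5        4.875         4.6846        23.4230
  6      104.875        99.9790       599.8740
  Σ                    123.7797       670.8969
P = 123.7797; Macaulay duration = 670.8969 / 123.7797 = 5.42009 half-year periods = 2.71004 years.
Modified duration = D_Mac / (1 + y) = 2.71004 / 1.008 = 2.68854 years.

2.69 years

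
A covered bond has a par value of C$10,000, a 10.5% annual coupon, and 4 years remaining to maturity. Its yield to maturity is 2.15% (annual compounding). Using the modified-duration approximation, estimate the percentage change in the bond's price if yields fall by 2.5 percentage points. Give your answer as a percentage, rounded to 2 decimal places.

Periodic yield y = 0.0215. Modified duration first:
  t   CF        PV=CF/(1+0.0215)^t    t·PV
  1     1,050.00     1,027.9001     1,027.9001
  2     1,050.00     1,006.2654     2,012.5309
  3     1,050.00       985.0861     2,955.2583
  4    11,050.00    10,148.6621    40,594.6485
  Σ                 13,167.9138    46,590.3378
P = 13,167.9138; D_Mac = 3.53817 yrs; D_mod = 3.53817/(1+0.0215) = 3.46370 yrs.
ΔP/P ≈ -D_mod · Δy = -3.46370 × (-0.025) = +0.086593 = +8.6593%.

+8.66%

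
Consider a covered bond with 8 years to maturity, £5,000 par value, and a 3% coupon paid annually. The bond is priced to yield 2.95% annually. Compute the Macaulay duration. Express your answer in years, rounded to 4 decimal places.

Periodic yield y = 0.0295. Discount each cash flow and weight by its year:
  t   CF        PV=CF/(1+0.0295)^t    t·PV
  1       150.00       145.7018       145.7018
  2       150.00       141.5268       283.0535
  3       150.00       137.4714       412.4141
  4       150.00       133.5322       534.1286
  5       150.00       129.7058       648.5292
  6       150.00       125.9892       755.9349
  7       150.00       122.3790       856.6528
  8     5,150.00     4,081.2803    32,650.2423
  Σ                  5,017.5863    36,286.6572
Price P = Σ PV = 5,017.5863.
Macaulay duration = Σ(t·PV) / P = 36,286.6572 / 5,017.5863 = 7.23189 years.

7.2319 years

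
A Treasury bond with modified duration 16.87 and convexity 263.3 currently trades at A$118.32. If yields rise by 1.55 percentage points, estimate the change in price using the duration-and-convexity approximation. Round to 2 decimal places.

-A$27.20

Duration effect: -D_mod·Δy = -16.87 × (+0.0155) = -0.261485
Convexity effect: ½·C·(Δy)² = 0.5 × 263.3 × (0.0155)² = +0.0316289125
ΔP/P ≈ -0.261485 + 0.0316289125 = -0.2298560875
ΔP ≈ 118.32 × (-0.2298560875) = -27.196572273.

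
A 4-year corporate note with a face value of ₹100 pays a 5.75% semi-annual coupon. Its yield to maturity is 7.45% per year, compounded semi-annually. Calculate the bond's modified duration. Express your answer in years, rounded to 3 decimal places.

3.487 years

Periodic yield y = 0.03725. First find Macaulay duration:
  t   CF        PV=CF/(1+0.03725)^t    t·PV
  1        2.875         2.7718         2.7718
  2        2.875         2.6722         5.3444
  3        2.875         2.5762         7.7287
  4        2.875         2.4837         9.9349
  5        2.875         2.3945        11.9727
  6        2.875         2.3085        13.8512
  7        2.875         2.2256        15.5794
  8      102.875        76.7790       614.2318
  Σ                     94.2116       681.4149
P = 94.2116; Macaulay duration = 681.4149 / 94.2116 = 7.23281 half-year periods = 3.61641 years.
Modified duration = D_Mac / (1 + y) = 3.61641 / 1.03725 = 3.48653 years.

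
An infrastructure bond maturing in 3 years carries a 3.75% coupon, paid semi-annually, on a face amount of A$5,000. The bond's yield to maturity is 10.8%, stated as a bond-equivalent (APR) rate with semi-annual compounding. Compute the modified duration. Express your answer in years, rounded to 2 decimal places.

Periodic yield y = 0.054. First find Macaulay duration:
  t   CF        PV=CF/(1+0.054)^t    t·PV
  1        93.75        88.9469        88.9469
  2        93.75        84.3898       168.7796
  3        93.75        80.0662       240.1987
  4        93.75        75.9642       303.8567
  5        93.75        72.0723       360.3614
  6     5,093.75     3,715.3006    22,291.8038
  Σ                  4,116.7400    23,453.9471
P = 4,116.7400; Macaulay duration = 23,453.9471 / 4,116.7400 = 5.69721 half-year periods = 2.84861 years.
Modified duration = D_Mac / (1 + y) = 2.84861 / 1.054 = 2.70266 years.

2.70 years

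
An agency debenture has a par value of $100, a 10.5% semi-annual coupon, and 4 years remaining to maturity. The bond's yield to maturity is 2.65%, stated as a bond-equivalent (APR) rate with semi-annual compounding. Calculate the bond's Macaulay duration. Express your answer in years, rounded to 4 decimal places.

Periodic yield y = 0.01325. Discount each cash flow and weight by its period:
  t   CF        PV=CF/(1+0.01325)^t    t·PV
  1         5.25         5.1813         5.1813
  2         5.25         5.1136        10.2272
  3         5.25         5.0467        15.1402
  4         5.25         4.9807        19.9229
  5         5.25         4.9156        24.5780
  6         5.25         4.8513        29.1079
  7         5.25         4.7879        33.5151
  8       105.25        94.7304       757.8429
  Σ                    129.6075       895.5155
Price P = Σ PV = 129.6075.
Macaulay duration = Σ(t·PV) / P = 895.5155 / 129.6075 = 6.90944 half-year periods.
In years: 6.90944 / 2 = 3.45472 years.

3.4547 years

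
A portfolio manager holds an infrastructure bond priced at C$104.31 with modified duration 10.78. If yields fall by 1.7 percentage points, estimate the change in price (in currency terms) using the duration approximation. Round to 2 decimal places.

+C$19.12

Duration approximation: ΔP/P ≈ -D_mod · Δy = -10.78 × (-0.017) = +0.183260.
ΔP ≈ 104.31 × (+0.183260) = +19.1158506.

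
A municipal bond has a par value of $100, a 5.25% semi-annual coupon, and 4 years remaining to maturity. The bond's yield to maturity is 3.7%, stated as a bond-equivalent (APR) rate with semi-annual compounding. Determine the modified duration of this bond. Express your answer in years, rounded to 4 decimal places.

Periodic yield y = 0.0185. First find Macaulay duration:
  t   CF        PV=CF/(1+0.0185)^t    t·PV
  1        2.625         2.5773         2.5773
  2        2.625         2.5305         5.0610
  3        2.625         2.4845         7.4536
  4        2.625         2.4394         9.7576
  5        2.625         2.3951        11.9755
  6        2.625         2.3516        14.1096
  7        2.625         2.3089        16.1622
  8      102.625        88.6268       709.0141
  Σ                    105.7141       776.1110
P = 105.7141; Macaulay duration = 776.1110 / 105.7141 = 7.34160 half-year periods = 3.67080 years.
Modified duration = D_Mac / (1 + y) = 3.67080 / 1.0185 = 3.60412 years.

3.6041 years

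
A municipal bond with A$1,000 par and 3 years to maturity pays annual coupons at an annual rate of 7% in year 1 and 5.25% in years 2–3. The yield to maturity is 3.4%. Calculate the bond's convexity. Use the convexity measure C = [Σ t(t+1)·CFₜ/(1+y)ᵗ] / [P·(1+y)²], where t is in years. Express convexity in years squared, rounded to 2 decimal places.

10.37

With y = 0.034:
  t   CF        PV=CF/(1+0.034)^t    t·PV        t(t+1)·PV
  1        70.00        67.6983        67.6983         135.3965
  2        52.50        49.1042        98.2083         294.6249
  3     1,052.50       952.0516     2,856.1548      11,424.6192
  Σ                  1,068.8540     3,022.0614      11,854.6407
P = 1,068.8540.
Convexity = Σ t(t+1)·PV / [P·(1+y)²] = 11,854.6407 / (1,068.8540 × 1.069156) = 10.37359.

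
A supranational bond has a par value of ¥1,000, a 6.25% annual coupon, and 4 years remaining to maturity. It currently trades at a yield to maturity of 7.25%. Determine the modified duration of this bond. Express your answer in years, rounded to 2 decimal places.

Periodic yield y = 0.0725. First find Macaulay duration:
  t   CF        PV=CF/(1+0.0725)^t    t·PV
  1        62.50        58.2751        58.2751
  2        62.50        54.3357       108.6714
  3        62.50        50.6627       151.9880
  4     1,062.50       803.0447     3,212.1789
  Σ                    966.3182     3,531.1134
P = 966.3182; Macaulay duration = 3,531.1134 / 966.3182 = 3.65419 years.
Modified duration = D_Mac / (1 + y) = 3.65419 / 1.0725 = 3.40717 years.

3.41 years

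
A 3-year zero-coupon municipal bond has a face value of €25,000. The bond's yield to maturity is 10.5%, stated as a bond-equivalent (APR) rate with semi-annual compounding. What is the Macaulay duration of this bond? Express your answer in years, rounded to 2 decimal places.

A zero-coupon bond has a single cash flow at maturity, so its Macaulay duration equals its maturity: 3 years.
(Equivalently: 6 semi-annual periods ÷ 2 = 3 years.)

3.00 years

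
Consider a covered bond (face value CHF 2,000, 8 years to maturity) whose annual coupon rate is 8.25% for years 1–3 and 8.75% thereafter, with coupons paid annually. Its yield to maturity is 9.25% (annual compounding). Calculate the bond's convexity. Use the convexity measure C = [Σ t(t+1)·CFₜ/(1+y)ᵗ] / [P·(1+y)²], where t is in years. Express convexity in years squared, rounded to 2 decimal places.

41.56

With y = 0.0925:
  t   CF        PV=CF/(1+0.0925)^t    t·PV        t(t+1)·PV
  1       165.00       151.0297       151.0297         302.0595
  2       165.00       138.2423       276.4847         829.4540
  3       165.00       126.5376       379.6128       1,518.4512
  4       175.00       122.8435       491.3741       2,456.8705
  5       175.00       112.4426       562.2129       3,373.2775
  6       175.00       102.9223       617.5336       4,322.7355
  7       175.00        94.2080       659.4562       5,275.6498
  8     2,175.00     1,071.7357     8,573.8856      77,164.9702
  Σ                  1,919.9618    11,711.5897      95,243.4682
P = 1,919.9618.
Convexity = Σ t(t+1)·PV / [P·(1+y)²] = 95,243.4682 / (1,919.9618 × 1.193556) = 41.56231.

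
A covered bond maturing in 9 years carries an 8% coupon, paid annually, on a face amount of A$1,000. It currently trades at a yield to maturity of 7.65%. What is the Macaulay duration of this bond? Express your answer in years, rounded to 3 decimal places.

Periodic yield y = 0.0765. Discount each cash flow and weight by its year:
  t   CF        PV=CF/(1+0.0765)^t    t·PV
  1        80.00        74.3149        74.3149
  2        80.00        69.0338       138.0676
  3        80.00        64.1280       192.3841
  4        80.00        59.5709       238.2834
  5        80.00        55.3375       276.6877
  6        80.00        51.4050       308.4303
  7        80.00        47.7520       334.2641
  8        80.00        44.3586       354.8687
  9     1,080.00       556.2851     5,006.5661
  Σ                  1,022.1859     6,923.8670
Price P = Σ PV = 1,022.1859.
Macaulay duration = Σ(t·PV) / P = 6,923.8670 / 1,022.1859 = 6.77359 years.

6.774 years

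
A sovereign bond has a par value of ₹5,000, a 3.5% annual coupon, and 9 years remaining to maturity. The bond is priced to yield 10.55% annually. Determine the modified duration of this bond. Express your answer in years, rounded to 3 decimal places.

Periodic yield y = 0.1055. First find Macaulay duration:
  t   CF        PV=CF/(1+0.1055)^t    t·PV
  1       175.00       158.2994       158.2994
  2       175.00       143.1926       286.3852
  3       175.00       129.5274       388.5823
  4       175.00       117.1664       468.6656
  5       175.00       105.9850       529.9249
  6       175.00        95.8706       575.2238
  7       175.00        86.7215       607.0506
  8       175.00        78.4455       627.5641
  9     5,175.00     2,098.3679    18,885.3110
  Σ                  3,013.5764    22,527.0068
P = 3,013.5764; Macaulay duration = 22,527.0068 / 3,013.5764 = 7.47517 years.
Modified duration = D_Mac / (1 + y) = 7.47517 / 1.1055 = 6.76180 years.

6.762 years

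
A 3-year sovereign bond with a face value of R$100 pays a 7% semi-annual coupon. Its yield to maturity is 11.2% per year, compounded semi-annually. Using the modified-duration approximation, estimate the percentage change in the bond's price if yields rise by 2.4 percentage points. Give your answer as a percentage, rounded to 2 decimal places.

Periodic yield y = 0.056. Modified duration first:
  t   CF        PV=CF/(1+0.056)^t    t·PV
  1         3.50         3.3144         3.3144
  2         3.50         3.1386         6.2773
  3         3.50         2.9722         8.9166
  4         3.50         2.8146        11.2583
  5         3.50         2.6653        13.3266
  6       103.50        74.6375       447.8247
  Σ                     89.5426       490.9178
P = 89.5426; D_Mac = 5.48251 half-year periods = 2.74125 yrs; D_mod = 2.74125/(1+0.056) = 2.59588 yrs.
ΔP/P ≈ -D_mod · Δy = -2.59588 × (+0.024) = -0.062301 = -6.2301%.

-6.23%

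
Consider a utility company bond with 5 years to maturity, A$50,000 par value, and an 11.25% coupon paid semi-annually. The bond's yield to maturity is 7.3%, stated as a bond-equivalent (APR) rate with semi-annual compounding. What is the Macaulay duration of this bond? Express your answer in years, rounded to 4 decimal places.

Periodic yield y = 0.0365. Discount each cash flow and weight by its period:
  t   CF        PV=CF/(1+0.0365)^t    t·PV
  1     2,812.50     2,713.4588     2,713.4588
  2     2,812.50     2,617.9052     5,235.8104
  3     2,812.50     2,525.7166     7,577.1497
  4     2,812.50     2,436.7743     9,747.0972
  5     2,812.50     2,350.9641    11,754.8205
  6     2,812.50     2,268.1757    13,609.0542
  7     2,812.50     2,188.3026    15,318.1185
  8     2,812.50     2,111.2423    16,889.9384
  9     2,812.50     2,036.8956    18,332.0605
  10   52,812.50    36,901.4696   369,014.6958
  Σ                 58,150.9048   470,192.2041
Price P = Σ PV = 58,150.9048.
Macaulay duration = Σ(t·PV) / P = 470,192.2041 / 58,150.9048 = 8.08572 half-year periods.
In years: 8.08572 / 2 = 4.04286 years.

4.0429 years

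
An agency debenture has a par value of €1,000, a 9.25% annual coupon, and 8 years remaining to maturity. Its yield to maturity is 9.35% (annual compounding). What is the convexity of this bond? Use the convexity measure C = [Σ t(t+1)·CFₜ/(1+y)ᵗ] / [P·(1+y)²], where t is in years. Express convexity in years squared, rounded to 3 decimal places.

40.423

With y = 0.0935:
  t   CF        PV=CF/(1+0.0935)^t    t·PV        t(t+1)·PV
  1        92.50        84.5908        84.5908         169.1815
  2        92.50        77.3578       154.7156         464.1469
  3        92.50        70.7433       212.2299         848.9197
  4        92.50        64.6944       258.7775       1,293.8877
  5        92.50        59.1627       295.8134       1,774.8802
  6        92.50        54.1040       324.6237       2,272.3661
  7        92.50        49.4778       346.3445       2,770.7558
  8     1,092.50       534.4058     4,275.2462      38,477.2162
  Σ                    994.5365     5,952.3417      48,071.3540
P = 994.5365.
Convexity = Σ t(t+1)·PV / [P·(1+y)²] = 48,071.3540 / (994.5365 × 1.195742) = 40.42296.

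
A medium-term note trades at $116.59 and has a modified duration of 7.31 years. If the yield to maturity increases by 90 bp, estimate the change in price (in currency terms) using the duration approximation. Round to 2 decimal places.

-$7.67

Duration approximation: ΔP/P ≈ -D_mod · Δy = -7.31 × (+0.009) = -0.065790.
ΔP ≈ 116.59 × (-0.065790) = -7.6704561.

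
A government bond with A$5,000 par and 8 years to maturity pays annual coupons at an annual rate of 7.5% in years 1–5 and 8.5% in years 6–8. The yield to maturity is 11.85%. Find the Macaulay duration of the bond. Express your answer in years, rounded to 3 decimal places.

6.063 years

Periodic yield y = 0.1185. Discount each cash flow and weight by its year:
  t   CF        PV=CF/(1+0.1185)^t    t·PV
  1       375.00       335.2705       335.2705
  2       375.00       299.7501       599.5001
  3       375.00       267.9929       803.9787
  4       375.00       239.6003       958.4011
  5       375.00       214.2157     1,071.0786
  6       425.00       217.0566     1,302.3396
  7       425.00       194.0604     1,358.4231
  8     5,425.00     2,214.6843    17,717.4747
  Σ                  3,982.6308    24,146.4664
Price P = Σ PV = 3,982.6308.
Macaulay duration = Σ(t·PV) / P = 24,146.4664 / 3,982.6308 = 6.06294 years.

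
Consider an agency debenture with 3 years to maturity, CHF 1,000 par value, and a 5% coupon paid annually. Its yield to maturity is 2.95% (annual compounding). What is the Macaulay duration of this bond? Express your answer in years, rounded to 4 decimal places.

2.8636 years

Periodic yield y = 0.0295. Discount each cash flow and weight by its year:
  t   CF        PV=CF/(1+0.0295)^t    t·PV
  1        50.00        48.5673        48.5673
  2        50.00        47.1756        94.3512
  3     1,050.00       962.2995     2,886.8984
  Σ                  1,058.0423     3,029.8168
Price P = Σ PV = 1,058.0423.
Macaulay duration = Σ(t·PV) / P = 3,029.8168 / 1,058.0423 = 2.86361 years.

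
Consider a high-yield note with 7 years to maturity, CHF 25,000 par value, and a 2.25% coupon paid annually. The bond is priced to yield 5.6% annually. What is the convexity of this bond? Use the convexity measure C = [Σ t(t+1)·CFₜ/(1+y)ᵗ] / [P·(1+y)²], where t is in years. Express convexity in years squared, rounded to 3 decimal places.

45.433

With y = 0.056:
  t   CF        PV=CF/(1+0.056)^t    t·PV        t(t+1)·PV
  1       562.50       532.6705       532.6705       1,065.3409
  2       562.50       504.4228     1,008.8456       3,026.5367
  3       562.50       477.6731     1,433.0193       5,732.0770
  4       562.50       452.3419     1,809.3678       9,046.8388
  5       562.50       428.3541     2,141.7705      12,850.6232
  6       562.50       405.6384     2,433.8302      17,036.8111
  7    25,562.50    17,456.4488   122,195.1413     977,561.1305
  Σ                 20,257.5495   131,554.6450   1,026,319.3582
P = 20,257.5495.
Convexity = Σ t(t+1)·PV / [P·(1+y)²] = 1,026,319.3582 / (20,257.5495 × 1.115136) = 45.43262.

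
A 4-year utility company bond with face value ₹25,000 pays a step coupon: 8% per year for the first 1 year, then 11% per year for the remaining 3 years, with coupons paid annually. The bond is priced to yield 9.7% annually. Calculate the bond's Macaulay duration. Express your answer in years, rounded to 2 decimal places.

Periodic yield y = 0.097. Discount each cash flow and weight by its year:
  t   CF        PV=CF/(1+0.097)^t    t·PV
  1     2,000.00     1,823.1541     1,823.1541
  2     2,750.00     2,285.1749     4,570.3497
  3     2,750.00     2,083.1129     6,249.3387
  4    27,750.00    19,161.8077    76,647.2307
  Σ                 25,353.2495    89,290.0733
Price P = Σ PV = 25,353.2495.
Macaulay duration = Σ(t·PV) / P = 89,290.0733 / 25,353.2495 = 3.52184 years.

3.52 years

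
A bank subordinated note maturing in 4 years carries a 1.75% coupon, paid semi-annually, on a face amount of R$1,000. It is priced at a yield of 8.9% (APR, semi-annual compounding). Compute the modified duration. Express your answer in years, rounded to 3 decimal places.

3.694 years

Periodic yield y = 0.0445. First find Macaulay duration:
  t   CF        PV=CF/(1+0.0445)^t    t·PV
  1         8.75         8.3772         8.3772
  2         8.75         8.0203        16.0406
  3         8.75         7.6786        23.0358
  4         8.75         7.3515        29.4059
  5         8.75         7.0383        35.1913
  6         8.75         6.7384        40.4305
  7         8.75         6.4513        45.1593
  8     1,008.75       712.0590     5,696.4722
  Σ                    763.7146     5,894.1128
P = 763.7146; Macaulay duration = 5,894.1128 / 763.7146 = 7.71769 half-year periods = 3.85885 years.
Modified duration = D_Mac / (1 + y) = 3.85885 / 1.0445 = 3.69444 years.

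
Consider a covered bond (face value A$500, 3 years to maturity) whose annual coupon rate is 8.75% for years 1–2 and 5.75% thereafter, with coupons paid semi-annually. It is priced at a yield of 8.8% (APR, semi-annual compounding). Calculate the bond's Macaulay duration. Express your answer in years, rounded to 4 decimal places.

2.7014 years

Periodic yield y = 0.044. Discount each cash flow and weight by its period:
  t   CF        PV=CF/(1+0.044)^t    t·PV
  1       21.875        20.9531        20.9531
  2       21.875        20.0700        40.1400
  3       21.875        19.2241        57.6724
  4       21.875        18.4139        73.6556
  5       14.375        11.5906        57.9529
  6      514.375       397.2618     2,383.5711
  Σ                    487.5135     2,633.9451
Price P = Σ PV = 487.5135.
Macaulay duration = Σ(t·PV) / P = 2,633.9451 / 487.5135 = 5.40281 half-year periods.
In years: 5.40281 / 2 = 2.70141 years.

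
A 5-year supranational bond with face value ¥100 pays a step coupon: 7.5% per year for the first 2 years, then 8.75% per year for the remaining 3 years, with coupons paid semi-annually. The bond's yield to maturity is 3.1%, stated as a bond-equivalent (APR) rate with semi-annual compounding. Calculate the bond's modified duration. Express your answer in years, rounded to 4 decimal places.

Periodic yield y = 0.0155. First find Macaulay duration:
  t   CF        PV=CF/(1+0.0155)^t    t·PV
  1        3.750         3.6928         3.6928
  2        3.750         3.6364         7.2728
  3        3.750         3.5809        10.7427
  4        3.750         3.5262        14.1049
  5        4.375         4.0512        20.2558
  6        4.375         3.9893        23.9359
  7        4.375         3.9284        27.4990
  8        4.375         3.8685        30.9477
  9        4.375         3.8094        34.2848
  10     104.375        89.4947       894.9468
  Σ                    123.5777     1,067.6831
P = 123.5777; Macaulay duration = 1,067.6831 / 123.5777 = 8.63977 half-year periods = 4.31988 years.
Modified duration = D_Mac / (1 + y) = 4.31988 / 1.0155 = 4.25395 years.

4.2539 years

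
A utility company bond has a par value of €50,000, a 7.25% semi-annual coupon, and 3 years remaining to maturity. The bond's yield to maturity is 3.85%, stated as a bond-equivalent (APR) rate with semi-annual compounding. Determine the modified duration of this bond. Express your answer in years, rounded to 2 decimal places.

Periodic yield y = 0.01925. First find Macaulay duration:
  t   CF        PV=CF/(1+0.01925)^t    t·PV
  1     1,812.50     1,778.2683     1,778.2683
  2     1,812.50     1,744.6832     3,489.3664
  3     1,812.50     1,711.7323     5,135.1970
  4     1,812.50     1,679.4038     6,717.6152
  5     1,812.50     1,647.6859     8,238.4293
  6    51,812.50    46,211.5172   277,269.1031
  Σ                 54,773.2907   302,627.9793
P = 54,773.2907; Macaulay duration = 302,627.9793 / 54,773.2907 = 5.52510 half-year periods = 2.76255 years.
Modified duration = D_Mac / (1 + y) = 2.76255 / 1.01925 = 2.71038 years.

2.71 years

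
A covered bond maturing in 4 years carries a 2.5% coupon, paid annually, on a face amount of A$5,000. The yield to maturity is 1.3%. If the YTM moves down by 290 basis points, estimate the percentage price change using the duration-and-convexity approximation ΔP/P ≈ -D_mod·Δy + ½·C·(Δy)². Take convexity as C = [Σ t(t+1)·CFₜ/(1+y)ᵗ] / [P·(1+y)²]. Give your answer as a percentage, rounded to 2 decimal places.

With y = 0.013:
  t   CF        PV=CF/(1+0.013)^t    t·PV        t(t+1)·PV
  1       125.00       123.3959       123.3959         246.7917
  2       125.00       121.8123       243.6246         730.8738
  3       125.00       120.2491       360.7472       1,442.9887
  4     5,125.00     4,866.9411    19,467.7643      97,338.8215
  Σ                  5,232.3983    20,195.5319      99,759.4757
P = 5,232.3983; D_Mac = 3.85971 yrs; D_mod = 3.81018 yrs; C = 18.57952.
Duration effect: -3.81018 × (-0.029) = +0.110495
Convexity effect: 0.5 × 18.57952 × (-0.029)² = +0.0078127
ΔP/P ≈ +0.110495 + 0.0078127 = +0.118308 = +11.8308%.

+11.83%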